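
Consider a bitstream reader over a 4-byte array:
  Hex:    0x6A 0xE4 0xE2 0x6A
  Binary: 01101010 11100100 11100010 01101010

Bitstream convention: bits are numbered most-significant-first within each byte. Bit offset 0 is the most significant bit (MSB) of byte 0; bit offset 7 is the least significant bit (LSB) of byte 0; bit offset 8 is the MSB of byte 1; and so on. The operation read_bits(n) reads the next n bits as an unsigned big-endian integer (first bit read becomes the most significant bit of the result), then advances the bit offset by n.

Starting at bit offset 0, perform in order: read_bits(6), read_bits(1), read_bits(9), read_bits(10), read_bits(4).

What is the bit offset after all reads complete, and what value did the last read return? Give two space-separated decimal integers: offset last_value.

Answer: 30 10

Derivation:
Read 1: bits[0:6] width=6 -> value=26 (bin 011010); offset now 6 = byte 0 bit 6; 26 bits remain
Read 2: bits[6:7] width=1 -> value=1 (bin 1); offset now 7 = byte 0 bit 7; 25 bits remain
Read 3: bits[7:16] width=9 -> value=228 (bin 011100100); offset now 16 = byte 2 bit 0; 16 bits remain
Read 4: bits[16:26] width=10 -> value=905 (bin 1110001001); offset now 26 = byte 3 bit 2; 6 bits remain
Read 5: bits[26:30] width=4 -> value=10 (bin 1010); offset now 30 = byte 3 bit 6; 2 bits remain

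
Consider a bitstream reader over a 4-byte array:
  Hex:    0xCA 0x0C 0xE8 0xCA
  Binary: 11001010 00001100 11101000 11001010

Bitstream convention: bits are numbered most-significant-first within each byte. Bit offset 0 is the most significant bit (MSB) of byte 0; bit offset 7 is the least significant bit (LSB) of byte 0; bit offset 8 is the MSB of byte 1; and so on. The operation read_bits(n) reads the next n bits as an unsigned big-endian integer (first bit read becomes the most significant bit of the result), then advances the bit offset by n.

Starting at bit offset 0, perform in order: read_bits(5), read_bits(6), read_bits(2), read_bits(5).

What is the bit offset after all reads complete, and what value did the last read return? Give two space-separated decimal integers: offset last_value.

Read 1: bits[0:5] width=5 -> value=25 (bin 11001); offset now 5 = byte 0 bit 5; 27 bits remain
Read 2: bits[5:11] width=6 -> value=16 (bin 010000); offset now 11 = byte 1 bit 3; 21 bits remain
Read 3: bits[11:13] width=2 -> value=1 (bin 01); offset now 13 = byte 1 bit 5; 19 bits remain
Read 4: bits[13:18] width=5 -> value=19 (bin 10011); offset now 18 = byte 2 bit 2; 14 bits remain

Answer: 18 19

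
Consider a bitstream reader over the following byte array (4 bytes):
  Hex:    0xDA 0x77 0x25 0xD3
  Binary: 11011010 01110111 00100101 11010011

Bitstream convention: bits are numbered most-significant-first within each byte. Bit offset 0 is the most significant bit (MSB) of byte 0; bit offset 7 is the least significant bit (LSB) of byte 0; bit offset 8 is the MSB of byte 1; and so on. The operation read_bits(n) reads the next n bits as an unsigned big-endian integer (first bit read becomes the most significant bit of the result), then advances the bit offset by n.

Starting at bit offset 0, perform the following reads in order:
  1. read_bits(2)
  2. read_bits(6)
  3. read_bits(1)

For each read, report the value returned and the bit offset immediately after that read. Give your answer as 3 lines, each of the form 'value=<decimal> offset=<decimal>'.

Read 1: bits[0:2] width=2 -> value=3 (bin 11); offset now 2 = byte 0 bit 2; 30 bits remain
Read 2: bits[2:8] width=6 -> value=26 (bin 011010); offset now 8 = byte 1 bit 0; 24 bits remain
Read 3: bits[8:9] width=1 -> value=0 (bin 0); offset now 9 = byte 1 bit 1; 23 bits remain

Answer: value=3 offset=2
value=26 offset=8
value=0 offset=9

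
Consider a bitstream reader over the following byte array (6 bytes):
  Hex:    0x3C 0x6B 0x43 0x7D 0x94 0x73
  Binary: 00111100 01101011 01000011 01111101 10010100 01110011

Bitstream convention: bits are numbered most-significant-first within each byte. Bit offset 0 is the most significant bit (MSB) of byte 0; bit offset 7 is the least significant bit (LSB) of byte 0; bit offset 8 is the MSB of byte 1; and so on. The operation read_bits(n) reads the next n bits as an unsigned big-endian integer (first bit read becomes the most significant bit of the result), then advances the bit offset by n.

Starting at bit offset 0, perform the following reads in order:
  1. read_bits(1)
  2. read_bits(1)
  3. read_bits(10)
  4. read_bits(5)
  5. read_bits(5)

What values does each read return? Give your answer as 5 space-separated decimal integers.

Answer: 0 0 966 22 16

Derivation:
Read 1: bits[0:1] width=1 -> value=0 (bin 0); offset now 1 = byte 0 bit 1; 47 bits remain
Read 2: bits[1:2] width=1 -> value=0 (bin 0); offset now 2 = byte 0 bit 2; 46 bits remain
Read 3: bits[2:12] width=10 -> value=966 (bin 1111000110); offset now 12 = byte 1 bit 4; 36 bits remain
Read 4: bits[12:17] width=5 -> value=22 (bin 10110); offset now 17 = byte 2 bit 1; 31 bits remain
Read 5: bits[17:22] width=5 -> value=16 (bin 10000); offset now 22 = byte 2 bit 6; 26 bits remain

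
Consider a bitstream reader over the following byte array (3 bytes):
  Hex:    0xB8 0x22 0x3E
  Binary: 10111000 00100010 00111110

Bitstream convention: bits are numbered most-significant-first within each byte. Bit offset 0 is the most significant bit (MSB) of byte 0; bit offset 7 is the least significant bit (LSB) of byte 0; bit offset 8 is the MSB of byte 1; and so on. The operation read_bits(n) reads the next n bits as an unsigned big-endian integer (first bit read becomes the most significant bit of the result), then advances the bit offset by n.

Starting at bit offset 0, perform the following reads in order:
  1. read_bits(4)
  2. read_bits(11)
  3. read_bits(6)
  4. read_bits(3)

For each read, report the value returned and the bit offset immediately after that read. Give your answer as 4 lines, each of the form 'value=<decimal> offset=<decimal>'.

Answer: value=11 offset=4
value=1041 offset=15
value=7 offset=21
value=6 offset=24

Derivation:
Read 1: bits[0:4] width=4 -> value=11 (bin 1011); offset now 4 = byte 0 bit 4; 20 bits remain
Read 2: bits[4:15] width=11 -> value=1041 (bin 10000010001); offset now 15 = byte 1 bit 7; 9 bits remain
Read 3: bits[15:21] width=6 -> value=7 (bin 000111); offset now 21 = byte 2 bit 5; 3 bits remain
Read 4: bits[21:24] width=3 -> value=6 (bin 110); offset now 24 = byte 3 bit 0; 0 bits remain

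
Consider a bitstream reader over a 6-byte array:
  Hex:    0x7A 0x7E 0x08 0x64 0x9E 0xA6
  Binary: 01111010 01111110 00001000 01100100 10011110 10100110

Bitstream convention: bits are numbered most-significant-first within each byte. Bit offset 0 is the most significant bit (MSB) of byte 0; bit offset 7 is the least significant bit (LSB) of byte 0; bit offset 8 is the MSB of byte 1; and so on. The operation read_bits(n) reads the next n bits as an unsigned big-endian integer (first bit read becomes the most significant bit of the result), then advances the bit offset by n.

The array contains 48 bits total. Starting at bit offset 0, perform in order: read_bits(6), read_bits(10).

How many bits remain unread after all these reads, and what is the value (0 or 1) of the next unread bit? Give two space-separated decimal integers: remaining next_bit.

Read 1: bits[0:6] width=6 -> value=30 (bin 011110); offset now 6 = byte 0 bit 6; 42 bits remain
Read 2: bits[6:16] width=10 -> value=638 (bin 1001111110); offset now 16 = byte 2 bit 0; 32 bits remain

Answer: 32 0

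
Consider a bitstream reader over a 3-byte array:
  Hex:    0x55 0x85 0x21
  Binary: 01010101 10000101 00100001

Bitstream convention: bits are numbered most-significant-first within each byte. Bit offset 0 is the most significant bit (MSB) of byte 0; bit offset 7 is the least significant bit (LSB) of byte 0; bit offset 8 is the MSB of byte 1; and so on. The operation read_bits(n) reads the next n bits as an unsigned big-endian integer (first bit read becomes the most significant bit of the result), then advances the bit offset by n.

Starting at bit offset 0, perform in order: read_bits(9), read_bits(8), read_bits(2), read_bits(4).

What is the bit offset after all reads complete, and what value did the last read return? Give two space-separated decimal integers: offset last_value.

Answer: 23 0

Derivation:
Read 1: bits[0:9] width=9 -> value=171 (bin 010101011); offset now 9 = byte 1 bit 1; 15 bits remain
Read 2: bits[9:17] width=8 -> value=10 (bin 00001010); offset now 17 = byte 2 bit 1; 7 bits remain
Read 3: bits[17:19] width=2 -> value=1 (bin 01); offset now 19 = byte 2 bit 3; 5 bits remain
Read 4: bits[19:23] width=4 -> value=0 (bin 0000); offset now 23 = byte 2 bit 7; 1 bits remain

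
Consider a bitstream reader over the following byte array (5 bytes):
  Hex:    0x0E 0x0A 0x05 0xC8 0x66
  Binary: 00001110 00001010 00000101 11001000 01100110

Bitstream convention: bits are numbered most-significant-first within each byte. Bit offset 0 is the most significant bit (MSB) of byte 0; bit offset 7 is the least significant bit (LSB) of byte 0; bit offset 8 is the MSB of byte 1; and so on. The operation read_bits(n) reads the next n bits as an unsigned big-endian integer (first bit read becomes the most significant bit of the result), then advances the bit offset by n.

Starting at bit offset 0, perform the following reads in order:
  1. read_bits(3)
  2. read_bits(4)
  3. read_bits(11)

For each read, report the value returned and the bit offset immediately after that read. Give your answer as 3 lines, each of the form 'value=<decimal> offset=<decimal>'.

Read 1: bits[0:3] width=3 -> value=0 (bin 000); offset now 3 = byte 0 bit 3; 37 bits remain
Read 2: bits[3:7] width=4 -> value=7 (bin 0111); offset now 7 = byte 0 bit 7; 33 bits remain
Read 3: bits[7:18] width=11 -> value=40 (bin 00000101000); offset now 18 = byte 2 bit 2; 22 bits remain

Answer: value=0 offset=3
value=7 offset=7
value=40 offset=18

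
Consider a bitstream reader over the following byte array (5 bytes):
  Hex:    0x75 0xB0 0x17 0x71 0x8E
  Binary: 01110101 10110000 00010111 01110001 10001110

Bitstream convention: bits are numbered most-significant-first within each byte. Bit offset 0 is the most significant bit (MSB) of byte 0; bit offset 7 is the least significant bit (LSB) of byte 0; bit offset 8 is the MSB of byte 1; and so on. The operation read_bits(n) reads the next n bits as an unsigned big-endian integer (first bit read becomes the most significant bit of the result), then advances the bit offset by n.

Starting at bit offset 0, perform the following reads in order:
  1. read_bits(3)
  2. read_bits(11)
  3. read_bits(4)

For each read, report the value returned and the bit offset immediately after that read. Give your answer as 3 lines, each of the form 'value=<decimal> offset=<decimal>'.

Read 1: bits[0:3] width=3 -> value=3 (bin 011); offset now 3 = byte 0 bit 3; 37 bits remain
Read 2: bits[3:14] width=11 -> value=1388 (bin 10101101100); offset now 14 = byte 1 bit 6; 26 bits remain
Read 3: bits[14:18] width=4 -> value=0 (bin 0000); offset now 18 = byte 2 bit 2; 22 bits remain

Answer: value=3 offset=3
value=1388 offset=14
value=0 offset=18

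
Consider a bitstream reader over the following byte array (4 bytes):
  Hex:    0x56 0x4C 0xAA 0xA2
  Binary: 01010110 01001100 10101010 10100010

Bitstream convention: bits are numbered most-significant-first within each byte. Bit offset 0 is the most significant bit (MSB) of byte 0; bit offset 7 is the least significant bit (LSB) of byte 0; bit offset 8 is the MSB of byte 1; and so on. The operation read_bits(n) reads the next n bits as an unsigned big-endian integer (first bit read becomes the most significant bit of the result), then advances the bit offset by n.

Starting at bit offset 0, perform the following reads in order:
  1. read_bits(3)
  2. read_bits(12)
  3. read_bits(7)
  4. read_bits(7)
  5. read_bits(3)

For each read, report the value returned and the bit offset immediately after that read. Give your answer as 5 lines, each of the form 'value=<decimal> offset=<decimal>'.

Read 1: bits[0:3] width=3 -> value=2 (bin 010); offset now 3 = byte 0 bit 3; 29 bits remain
Read 2: bits[3:15] width=12 -> value=2854 (bin 101100100110); offset now 15 = byte 1 bit 7; 17 bits remain
Read 3: bits[15:22] width=7 -> value=42 (bin 0101010); offset now 22 = byte 2 bit 6; 10 bits remain
Read 4: bits[22:29] width=7 -> value=84 (bin 1010100); offset now 29 = byte 3 bit 5; 3 bits remain
Read 5: bits[29:32] width=3 -> value=2 (bin 010); offset now 32 = byte 4 bit 0; 0 bits remain

Answer: value=2 offset=3
value=2854 offset=15
value=42 offset=22
value=84 offset=29
value=2 offset=32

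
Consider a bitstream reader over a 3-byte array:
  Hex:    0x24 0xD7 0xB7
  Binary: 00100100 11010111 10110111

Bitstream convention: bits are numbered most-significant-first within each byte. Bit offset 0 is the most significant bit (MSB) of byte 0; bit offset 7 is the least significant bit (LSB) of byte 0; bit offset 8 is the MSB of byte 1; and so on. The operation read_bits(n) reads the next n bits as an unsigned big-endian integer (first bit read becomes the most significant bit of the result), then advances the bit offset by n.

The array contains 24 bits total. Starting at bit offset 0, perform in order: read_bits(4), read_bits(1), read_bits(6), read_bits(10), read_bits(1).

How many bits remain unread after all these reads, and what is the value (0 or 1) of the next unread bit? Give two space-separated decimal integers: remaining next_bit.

Read 1: bits[0:4] width=4 -> value=2 (bin 0010); offset now 4 = byte 0 bit 4; 20 bits remain
Read 2: bits[4:5] width=1 -> value=0 (bin 0); offset now 5 = byte 0 bit 5; 19 bits remain
Read 3: bits[5:11] width=6 -> value=38 (bin 100110); offset now 11 = byte 1 bit 3; 13 bits remain
Read 4: bits[11:21] width=10 -> value=758 (bin 1011110110); offset now 21 = byte 2 bit 5; 3 bits remain
Read 5: bits[21:22] width=1 -> value=1 (bin 1); offset now 22 = byte 2 bit 6; 2 bits remain

Answer: 2 1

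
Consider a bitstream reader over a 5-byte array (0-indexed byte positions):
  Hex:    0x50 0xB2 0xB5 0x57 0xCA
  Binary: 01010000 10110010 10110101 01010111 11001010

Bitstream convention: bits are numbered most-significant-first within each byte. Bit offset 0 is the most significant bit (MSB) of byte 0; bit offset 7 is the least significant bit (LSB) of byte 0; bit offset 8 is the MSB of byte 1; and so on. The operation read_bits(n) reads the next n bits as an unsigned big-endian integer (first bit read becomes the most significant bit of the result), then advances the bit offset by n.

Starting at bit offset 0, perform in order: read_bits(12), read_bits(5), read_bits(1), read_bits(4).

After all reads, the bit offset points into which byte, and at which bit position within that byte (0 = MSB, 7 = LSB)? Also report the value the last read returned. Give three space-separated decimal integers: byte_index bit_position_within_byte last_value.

Answer: 2 6 13

Derivation:
Read 1: bits[0:12] width=12 -> value=1291 (bin 010100001011); offset now 12 = byte 1 bit 4; 28 bits remain
Read 2: bits[12:17] width=5 -> value=5 (bin 00101); offset now 17 = byte 2 bit 1; 23 bits remain
Read 3: bits[17:18] width=1 -> value=0 (bin 0); offset now 18 = byte 2 bit 2; 22 bits remain
Read 4: bits[18:22] width=4 -> value=13 (bin 1101); offset now 22 = byte 2 bit 6; 18 bits remain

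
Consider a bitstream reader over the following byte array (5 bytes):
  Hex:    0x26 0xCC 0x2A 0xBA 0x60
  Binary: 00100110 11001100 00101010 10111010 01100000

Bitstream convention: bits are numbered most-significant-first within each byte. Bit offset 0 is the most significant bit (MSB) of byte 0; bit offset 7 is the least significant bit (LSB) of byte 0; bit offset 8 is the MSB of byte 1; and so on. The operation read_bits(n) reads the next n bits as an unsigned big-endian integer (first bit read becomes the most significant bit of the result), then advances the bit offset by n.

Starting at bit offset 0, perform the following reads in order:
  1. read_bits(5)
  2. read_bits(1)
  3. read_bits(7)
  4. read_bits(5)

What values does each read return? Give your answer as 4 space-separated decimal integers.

Read 1: bits[0:5] width=5 -> value=4 (bin 00100); offset now 5 = byte 0 bit 5; 35 bits remain
Read 2: bits[5:6] width=1 -> value=1 (bin 1); offset now 6 = byte 0 bit 6; 34 bits remain
Read 3: bits[6:13] width=7 -> value=89 (bin 1011001); offset now 13 = byte 1 bit 5; 27 bits remain
Read 4: bits[13:18] width=5 -> value=16 (bin 10000); offset now 18 = byte 2 bit 2; 22 bits remain

Answer: 4 1 89 16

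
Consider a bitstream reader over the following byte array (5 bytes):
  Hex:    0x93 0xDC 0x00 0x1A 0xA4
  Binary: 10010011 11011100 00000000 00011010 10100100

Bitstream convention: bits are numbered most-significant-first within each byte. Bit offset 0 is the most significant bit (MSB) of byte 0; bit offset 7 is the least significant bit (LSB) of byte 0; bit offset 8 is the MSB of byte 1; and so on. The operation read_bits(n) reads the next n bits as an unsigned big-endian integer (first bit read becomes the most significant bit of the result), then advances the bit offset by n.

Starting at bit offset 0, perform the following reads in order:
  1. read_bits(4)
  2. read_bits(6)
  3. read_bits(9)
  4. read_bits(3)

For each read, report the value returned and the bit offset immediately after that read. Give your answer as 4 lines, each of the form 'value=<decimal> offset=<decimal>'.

Answer: value=9 offset=4
value=15 offset=10
value=224 offset=19
value=0 offset=22

Derivation:
Read 1: bits[0:4] width=4 -> value=9 (bin 1001); offset now 4 = byte 0 bit 4; 36 bits remain
Read 2: bits[4:10] width=6 -> value=15 (bin 001111); offset now 10 = byte 1 bit 2; 30 bits remain
Read 3: bits[10:19] width=9 -> value=224 (bin 011100000); offset now 19 = byte 2 bit 3; 21 bits remain
Read 4: bits[19:22] width=3 -> value=0 (bin 000); offset now 22 = byte 2 bit 6; 18 bits remain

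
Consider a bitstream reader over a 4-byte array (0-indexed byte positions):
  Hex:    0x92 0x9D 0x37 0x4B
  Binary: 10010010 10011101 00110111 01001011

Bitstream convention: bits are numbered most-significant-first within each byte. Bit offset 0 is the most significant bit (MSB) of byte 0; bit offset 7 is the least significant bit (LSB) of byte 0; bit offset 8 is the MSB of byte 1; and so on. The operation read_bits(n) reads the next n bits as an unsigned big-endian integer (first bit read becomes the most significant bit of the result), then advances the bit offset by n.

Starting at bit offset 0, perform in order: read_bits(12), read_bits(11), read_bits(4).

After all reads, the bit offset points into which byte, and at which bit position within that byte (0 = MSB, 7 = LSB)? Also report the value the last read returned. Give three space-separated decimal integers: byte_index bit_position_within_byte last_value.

Read 1: bits[0:12] width=12 -> value=2345 (bin 100100101001); offset now 12 = byte 1 bit 4; 20 bits remain
Read 2: bits[12:23] width=11 -> value=1691 (bin 11010011011); offset now 23 = byte 2 bit 7; 9 bits remain
Read 3: bits[23:27] width=4 -> value=10 (bin 1010); offset now 27 = byte 3 bit 3; 5 bits remain

Answer: 3 3 10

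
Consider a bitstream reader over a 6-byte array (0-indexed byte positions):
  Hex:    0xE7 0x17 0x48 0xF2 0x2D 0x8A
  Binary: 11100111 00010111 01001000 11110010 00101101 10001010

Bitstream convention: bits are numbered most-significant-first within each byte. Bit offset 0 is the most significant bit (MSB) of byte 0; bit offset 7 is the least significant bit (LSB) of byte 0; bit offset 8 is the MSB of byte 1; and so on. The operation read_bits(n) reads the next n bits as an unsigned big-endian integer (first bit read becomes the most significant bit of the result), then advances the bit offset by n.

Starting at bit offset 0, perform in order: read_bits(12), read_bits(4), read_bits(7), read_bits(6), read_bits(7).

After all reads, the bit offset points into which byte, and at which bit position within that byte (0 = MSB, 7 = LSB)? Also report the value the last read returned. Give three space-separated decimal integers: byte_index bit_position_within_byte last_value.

Answer: 4 4 34

Derivation:
Read 1: bits[0:12] width=12 -> value=3697 (bin 111001110001); offset now 12 = byte 1 bit 4; 36 bits remain
Read 2: bits[12:16] width=4 -> value=7 (bin 0111); offset now 16 = byte 2 bit 0; 32 bits remain
Read 3: bits[16:23] width=7 -> value=36 (bin 0100100); offset now 23 = byte 2 bit 7; 25 bits remain
Read 4: bits[23:29] width=6 -> value=30 (bin 011110); offset now 29 = byte 3 bit 5; 19 bits remain
Read 5: bits[29:36] width=7 -> value=34 (bin 0100010); offset now 36 = byte 4 bit 4; 12 bits remain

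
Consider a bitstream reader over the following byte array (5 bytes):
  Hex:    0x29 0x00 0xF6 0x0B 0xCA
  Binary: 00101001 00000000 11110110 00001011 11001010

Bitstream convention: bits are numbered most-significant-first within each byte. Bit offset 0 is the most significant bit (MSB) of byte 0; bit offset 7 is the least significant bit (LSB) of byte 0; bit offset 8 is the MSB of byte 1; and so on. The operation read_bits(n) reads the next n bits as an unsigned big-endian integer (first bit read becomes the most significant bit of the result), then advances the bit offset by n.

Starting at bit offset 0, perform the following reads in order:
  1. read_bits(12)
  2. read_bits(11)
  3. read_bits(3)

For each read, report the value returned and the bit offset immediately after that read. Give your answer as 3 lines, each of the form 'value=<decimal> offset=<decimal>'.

Read 1: bits[0:12] width=12 -> value=656 (bin 001010010000); offset now 12 = byte 1 bit 4; 28 bits remain
Read 2: bits[12:23] width=11 -> value=123 (bin 00001111011); offset now 23 = byte 2 bit 7; 17 bits remain
Read 3: bits[23:26] width=3 -> value=0 (bin 000); offset now 26 = byte 3 bit 2; 14 bits remain

Answer: value=656 offset=12
value=123 offset=23
value=0 offset=26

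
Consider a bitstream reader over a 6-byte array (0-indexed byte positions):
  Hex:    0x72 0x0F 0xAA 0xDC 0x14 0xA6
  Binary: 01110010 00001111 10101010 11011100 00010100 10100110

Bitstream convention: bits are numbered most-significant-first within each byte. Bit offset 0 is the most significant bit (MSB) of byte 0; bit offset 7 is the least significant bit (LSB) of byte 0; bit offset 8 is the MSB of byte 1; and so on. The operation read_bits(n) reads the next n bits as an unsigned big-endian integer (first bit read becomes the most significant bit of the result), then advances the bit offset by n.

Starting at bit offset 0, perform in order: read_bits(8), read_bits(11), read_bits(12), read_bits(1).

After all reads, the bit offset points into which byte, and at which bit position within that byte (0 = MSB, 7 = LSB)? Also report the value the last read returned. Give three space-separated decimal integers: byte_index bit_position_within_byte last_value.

Answer: 4 0 0

Derivation:
Read 1: bits[0:8] width=8 -> value=114 (bin 01110010); offset now 8 = byte 1 bit 0; 40 bits remain
Read 2: bits[8:19] width=11 -> value=125 (bin 00001111101); offset now 19 = byte 2 bit 3; 29 bits remain
Read 3: bits[19:31] width=12 -> value=1390 (bin 010101101110); offset now 31 = byte 3 bit 7; 17 bits remain
Read 4: bits[31:32] width=1 -> value=0 (bin 0); offset now 32 = byte 4 bit 0; 16 bits remain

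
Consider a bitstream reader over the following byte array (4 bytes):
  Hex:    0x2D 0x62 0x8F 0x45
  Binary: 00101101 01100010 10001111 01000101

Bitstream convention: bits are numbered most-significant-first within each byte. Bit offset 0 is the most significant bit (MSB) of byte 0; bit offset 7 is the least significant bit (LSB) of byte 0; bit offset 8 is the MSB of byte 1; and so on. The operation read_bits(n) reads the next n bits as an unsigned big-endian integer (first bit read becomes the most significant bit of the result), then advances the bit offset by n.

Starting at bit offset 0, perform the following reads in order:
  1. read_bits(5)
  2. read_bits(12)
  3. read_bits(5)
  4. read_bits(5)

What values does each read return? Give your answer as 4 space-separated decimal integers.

Answer: 5 2757 3 26

Derivation:
Read 1: bits[0:5] width=5 -> value=5 (bin 00101); offset now 5 = byte 0 bit 5; 27 bits remain
Read 2: bits[5:17] width=12 -> value=2757 (bin 101011000101); offset now 17 = byte 2 bit 1; 15 bits remain
Read 3: bits[17:22] width=5 -> value=3 (bin 00011); offset now 22 = byte 2 bit 6; 10 bits remain
Read 4: bits[22:27] width=5 -> value=26 (bin 11010); offset now 27 = byte 3 bit 3; 5 bits remain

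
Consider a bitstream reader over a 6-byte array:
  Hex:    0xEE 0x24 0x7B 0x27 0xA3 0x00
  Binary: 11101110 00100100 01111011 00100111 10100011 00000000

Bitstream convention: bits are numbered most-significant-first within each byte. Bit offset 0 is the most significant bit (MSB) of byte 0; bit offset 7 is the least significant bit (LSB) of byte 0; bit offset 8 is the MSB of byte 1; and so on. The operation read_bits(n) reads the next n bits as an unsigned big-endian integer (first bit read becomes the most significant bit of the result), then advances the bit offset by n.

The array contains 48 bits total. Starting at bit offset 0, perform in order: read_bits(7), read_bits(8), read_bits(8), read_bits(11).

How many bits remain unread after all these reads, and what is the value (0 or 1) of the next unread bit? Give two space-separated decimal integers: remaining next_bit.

Read 1: bits[0:7] width=7 -> value=119 (bin 1110111); offset now 7 = byte 0 bit 7; 41 bits remain
Read 2: bits[7:15] width=8 -> value=18 (bin 00010010); offset now 15 = byte 1 bit 7; 33 bits remain
Read 3: bits[15:23] width=8 -> value=61 (bin 00111101); offset now 23 = byte 2 bit 7; 25 bits remain
Read 4: bits[23:34] width=11 -> value=1182 (bin 10010011110); offset now 34 = byte 4 bit 2; 14 bits remain

Answer: 14 1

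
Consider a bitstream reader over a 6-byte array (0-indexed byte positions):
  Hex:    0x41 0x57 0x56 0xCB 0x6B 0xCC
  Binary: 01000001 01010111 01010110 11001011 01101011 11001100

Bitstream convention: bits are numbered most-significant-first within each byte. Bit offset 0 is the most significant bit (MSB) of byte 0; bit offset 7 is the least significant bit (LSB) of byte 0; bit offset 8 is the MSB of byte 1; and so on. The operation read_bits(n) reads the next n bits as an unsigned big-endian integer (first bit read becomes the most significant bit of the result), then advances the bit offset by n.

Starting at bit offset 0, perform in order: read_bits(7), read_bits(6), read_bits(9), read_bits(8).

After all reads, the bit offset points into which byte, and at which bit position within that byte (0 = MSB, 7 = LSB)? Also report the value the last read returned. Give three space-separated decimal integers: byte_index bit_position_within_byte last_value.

Read 1: bits[0:7] width=7 -> value=32 (bin 0100000); offset now 7 = byte 0 bit 7; 41 bits remain
Read 2: bits[7:13] width=6 -> value=42 (bin 101010); offset now 13 = byte 1 bit 5; 35 bits remain
Read 3: bits[13:22] width=9 -> value=469 (bin 111010101); offset now 22 = byte 2 bit 6; 26 bits remain
Read 4: bits[22:30] width=8 -> value=178 (bin 10110010); offset now 30 = byte 3 bit 6; 18 bits remain

Answer: 3 6 178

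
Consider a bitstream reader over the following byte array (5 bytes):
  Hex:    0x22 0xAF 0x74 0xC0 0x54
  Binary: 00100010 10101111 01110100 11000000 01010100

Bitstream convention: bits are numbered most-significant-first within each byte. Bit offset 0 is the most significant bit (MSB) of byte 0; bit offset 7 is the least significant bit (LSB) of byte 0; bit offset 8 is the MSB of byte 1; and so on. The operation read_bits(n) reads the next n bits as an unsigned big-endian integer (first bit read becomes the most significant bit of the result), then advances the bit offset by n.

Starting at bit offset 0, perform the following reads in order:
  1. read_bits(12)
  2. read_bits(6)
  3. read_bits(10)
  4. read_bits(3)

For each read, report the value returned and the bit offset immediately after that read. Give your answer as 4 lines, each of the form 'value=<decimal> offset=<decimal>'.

Answer: value=554 offset=12
value=61 offset=18
value=844 offset=28
value=0 offset=31

Derivation:
Read 1: bits[0:12] width=12 -> value=554 (bin 001000101010); offset now 12 = byte 1 bit 4; 28 bits remain
Read 2: bits[12:18] width=6 -> value=61 (bin 111101); offset now 18 = byte 2 bit 2; 22 bits remain
Read 3: bits[18:28] width=10 -> value=844 (bin 1101001100); offset now 28 = byte 3 bit 4; 12 bits remain
Read 4: bits[28:31] width=3 -> value=0 (bin 000); offset now 31 = byte 3 bit 7; 9 bits remain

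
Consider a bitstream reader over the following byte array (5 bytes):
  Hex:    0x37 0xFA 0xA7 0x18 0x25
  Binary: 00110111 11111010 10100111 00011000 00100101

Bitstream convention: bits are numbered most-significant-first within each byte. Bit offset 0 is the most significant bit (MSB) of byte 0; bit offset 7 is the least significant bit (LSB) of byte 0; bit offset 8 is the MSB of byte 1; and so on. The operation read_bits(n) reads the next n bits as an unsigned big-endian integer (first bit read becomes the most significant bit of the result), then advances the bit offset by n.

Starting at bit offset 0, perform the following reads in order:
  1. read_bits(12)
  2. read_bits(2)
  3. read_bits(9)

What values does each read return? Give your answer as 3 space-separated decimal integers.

Read 1: bits[0:12] width=12 -> value=895 (bin 001101111111); offset now 12 = byte 1 bit 4; 28 bits remain
Read 2: bits[12:14] width=2 -> value=2 (bin 10); offset now 14 = byte 1 bit 6; 26 bits remain
Read 3: bits[14:23] width=9 -> value=339 (bin 101010011); offset now 23 = byte 2 bit 7; 17 bits remain

Answer: 895 2 339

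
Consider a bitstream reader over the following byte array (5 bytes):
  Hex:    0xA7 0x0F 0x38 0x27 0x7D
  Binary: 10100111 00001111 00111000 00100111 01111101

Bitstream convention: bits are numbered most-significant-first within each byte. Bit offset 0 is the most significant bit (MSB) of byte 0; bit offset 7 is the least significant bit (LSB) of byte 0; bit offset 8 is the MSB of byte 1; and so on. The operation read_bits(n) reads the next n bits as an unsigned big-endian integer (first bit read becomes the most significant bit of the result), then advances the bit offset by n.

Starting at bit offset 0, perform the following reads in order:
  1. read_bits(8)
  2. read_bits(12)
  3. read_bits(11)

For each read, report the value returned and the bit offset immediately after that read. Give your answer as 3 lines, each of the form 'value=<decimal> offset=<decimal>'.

Answer: value=167 offset=8
value=243 offset=20
value=1043 offset=31

Derivation:
Read 1: bits[0:8] width=8 -> value=167 (bin 10100111); offset now 8 = byte 1 bit 0; 32 bits remain
Read 2: bits[8:20] width=12 -> value=243 (bin 000011110011); offset now 20 = byte 2 bit 4; 20 bits remain
Read 3: bits[20:31] width=11 -> value=1043 (bin 10000010011); offset now 31 = byte 3 bit 7; 9 bits remain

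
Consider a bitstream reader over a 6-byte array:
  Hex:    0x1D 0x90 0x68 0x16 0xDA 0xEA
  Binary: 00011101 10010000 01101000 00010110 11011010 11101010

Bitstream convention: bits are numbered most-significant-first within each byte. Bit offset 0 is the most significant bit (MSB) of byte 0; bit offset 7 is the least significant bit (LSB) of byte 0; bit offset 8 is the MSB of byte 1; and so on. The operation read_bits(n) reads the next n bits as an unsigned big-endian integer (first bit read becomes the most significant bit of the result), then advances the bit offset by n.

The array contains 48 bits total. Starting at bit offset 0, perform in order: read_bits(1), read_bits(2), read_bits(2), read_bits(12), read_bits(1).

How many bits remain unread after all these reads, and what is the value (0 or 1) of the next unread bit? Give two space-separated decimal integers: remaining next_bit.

Read 1: bits[0:1] width=1 -> value=0 (bin 0); offset now 1 = byte 0 bit 1; 47 bits remain
Read 2: bits[1:3] width=2 -> value=0 (bin 00); offset now 3 = byte 0 bit 3; 45 bits remain
Read 3: bits[3:5] width=2 -> value=3 (bin 11); offset now 5 = byte 0 bit 5; 43 bits remain
Read 4: bits[5:17] width=12 -> value=2848 (bin 101100100000); offset now 17 = byte 2 bit 1; 31 bits remain
Read 5: bits[17:18] width=1 -> value=1 (bin 1); offset now 18 = byte 2 bit 2; 30 bits remain

Answer: 30 1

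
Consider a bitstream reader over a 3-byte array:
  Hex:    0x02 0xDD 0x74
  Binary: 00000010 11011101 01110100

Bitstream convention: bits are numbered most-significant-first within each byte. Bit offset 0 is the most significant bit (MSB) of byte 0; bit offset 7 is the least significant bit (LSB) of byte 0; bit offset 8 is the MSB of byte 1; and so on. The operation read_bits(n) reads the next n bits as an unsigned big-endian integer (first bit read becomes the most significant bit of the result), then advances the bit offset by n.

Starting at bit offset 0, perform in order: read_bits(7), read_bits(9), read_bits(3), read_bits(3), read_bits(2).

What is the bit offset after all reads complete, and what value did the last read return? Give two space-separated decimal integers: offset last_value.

Read 1: bits[0:7] width=7 -> value=1 (bin 0000001); offset now 7 = byte 0 bit 7; 17 bits remain
Read 2: bits[7:16] width=9 -> value=221 (bin 011011101); offset now 16 = byte 2 bit 0; 8 bits remain
Read 3: bits[16:19] width=3 -> value=3 (bin 011); offset now 19 = byte 2 bit 3; 5 bits remain
Read 4: bits[19:22] width=3 -> value=5 (bin 101); offset now 22 = byte 2 bit 6; 2 bits remain
Read 5: bits[22:24] width=2 -> value=0 (bin 00); offset now 24 = byte 3 bit 0; 0 bits remain

Answer: 24 0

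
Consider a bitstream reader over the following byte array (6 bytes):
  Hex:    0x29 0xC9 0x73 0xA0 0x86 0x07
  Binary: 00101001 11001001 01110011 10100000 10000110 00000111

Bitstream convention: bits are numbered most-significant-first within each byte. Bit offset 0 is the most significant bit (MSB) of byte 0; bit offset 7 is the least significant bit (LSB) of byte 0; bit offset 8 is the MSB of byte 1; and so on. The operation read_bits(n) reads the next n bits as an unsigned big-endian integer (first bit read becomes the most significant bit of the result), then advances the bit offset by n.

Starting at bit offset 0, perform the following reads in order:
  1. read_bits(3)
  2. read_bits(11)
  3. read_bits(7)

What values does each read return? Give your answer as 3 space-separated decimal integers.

Answer: 1 626 46

Derivation:
Read 1: bits[0:3] width=3 -> value=1 (bin 001); offset now 3 = byte 0 bit 3; 45 bits remain
Read 2: bits[3:14] width=11 -> value=626 (bin 01001110010); offset now 14 = byte 1 bit 6; 34 bits remain
Read 3: bits[14:21] width=7 -> value=46 (bin 0101110); offset now 21 = byte 2 bit 5; 27 bits remain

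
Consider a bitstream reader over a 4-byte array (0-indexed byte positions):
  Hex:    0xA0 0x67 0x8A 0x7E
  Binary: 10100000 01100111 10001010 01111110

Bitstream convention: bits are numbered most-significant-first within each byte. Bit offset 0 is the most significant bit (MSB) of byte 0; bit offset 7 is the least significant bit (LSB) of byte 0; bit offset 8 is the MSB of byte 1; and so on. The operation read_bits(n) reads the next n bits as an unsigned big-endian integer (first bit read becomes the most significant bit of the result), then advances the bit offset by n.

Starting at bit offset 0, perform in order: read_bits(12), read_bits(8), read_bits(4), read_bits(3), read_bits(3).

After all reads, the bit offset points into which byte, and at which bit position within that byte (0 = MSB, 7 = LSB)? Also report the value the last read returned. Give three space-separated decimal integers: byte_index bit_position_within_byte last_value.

Answer: 3 6 7

Derivation:
Read 1: bits[0:12] width=12 -> value=2566 (bin 101000000110); offset now 12 = byte 1 bit 4; 20 bits remain
Read 2: bits[12:20] width=8 -> value=120 (bin 01111000); offset now 20 = byte 2 bit 4; 12 bits remain
Read 3: bits[20:24] width=4 -> value=10 (bin 1010); offset now 24 = byte 3 bit 0; 8 bits remain
Read 4: bits[24:27] width=3 -> value=3 (bin 011); offset now 27 = byte 3 bit 3; 5 bits remain
Read 5: bits[27:30] width=3 -> value=7 (bin 111); offset now 30 = byte 3 bit 6; 2 bits remain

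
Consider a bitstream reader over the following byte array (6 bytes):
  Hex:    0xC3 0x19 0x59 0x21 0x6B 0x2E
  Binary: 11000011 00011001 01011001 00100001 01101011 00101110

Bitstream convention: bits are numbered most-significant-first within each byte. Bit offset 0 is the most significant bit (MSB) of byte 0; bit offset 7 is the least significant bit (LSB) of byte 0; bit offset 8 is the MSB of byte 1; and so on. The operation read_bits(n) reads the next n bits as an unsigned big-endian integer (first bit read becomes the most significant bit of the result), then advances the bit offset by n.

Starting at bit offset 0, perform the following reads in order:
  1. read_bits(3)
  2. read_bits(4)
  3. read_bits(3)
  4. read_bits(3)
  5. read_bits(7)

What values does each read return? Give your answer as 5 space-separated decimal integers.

Read 1: bits[0:3] width=3 -> value=6 (bin 110); offset now 3 = byte 0 bit 3; 45 bits remain
Read 2: bits[3:7] width=4 -> value=1 (bin 0001); offset now 7 = byte 0 bit 7; 41 bits remain
Read 3: bits[7:10] width=3 -> value=4 (bin 100); offset now 10 = byte 1 bit 2; 38 bits remain
Read 4: bits[10:13] width=3 -> value=3 (bin 011); offset now 13 = byte 1 bit 5; 35 bits remain
Read 5: bits[13:20] width=7 -> value=21 (bin 0010101); offset now 20 = byte 2 bit 4; 28 bits remain

Answer: 6 1 4 3 21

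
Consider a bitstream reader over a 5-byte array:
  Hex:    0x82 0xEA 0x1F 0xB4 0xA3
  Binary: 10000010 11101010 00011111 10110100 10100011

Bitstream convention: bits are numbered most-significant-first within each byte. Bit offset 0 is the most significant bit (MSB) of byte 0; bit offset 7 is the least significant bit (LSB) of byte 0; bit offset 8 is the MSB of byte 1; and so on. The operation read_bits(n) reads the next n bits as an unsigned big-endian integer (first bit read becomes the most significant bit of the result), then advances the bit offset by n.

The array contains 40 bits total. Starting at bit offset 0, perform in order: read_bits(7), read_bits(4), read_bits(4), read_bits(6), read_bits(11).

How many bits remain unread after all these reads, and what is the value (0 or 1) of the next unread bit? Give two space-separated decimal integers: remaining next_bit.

Read 1: bits[0:7] width=7 -> value=65 (bin 1000001); offset now 7 = byte 0 bit 7; 33 bits remain
Read 2: bits[7:11] width=4 -> value=7 (bin 0111); offset now 11 = byte 1 bit 3; 29 bits remain
Read 3: bits[11:15] width=4 -> value=5 (bin 0101); offset now 15 = byte 1 bit 7; 25 bits remain
Read 4: bits[15:21] width=6 -> value=3 (bin 000011); offset now 21 = byte 2 bit 5; 19 bits remain
Read 5: bits[21:32] width=11 -> value=1972 (bin 11110110100); offset now 32 = byte 4 bit 0; 8 bits remain

Answer: 8 1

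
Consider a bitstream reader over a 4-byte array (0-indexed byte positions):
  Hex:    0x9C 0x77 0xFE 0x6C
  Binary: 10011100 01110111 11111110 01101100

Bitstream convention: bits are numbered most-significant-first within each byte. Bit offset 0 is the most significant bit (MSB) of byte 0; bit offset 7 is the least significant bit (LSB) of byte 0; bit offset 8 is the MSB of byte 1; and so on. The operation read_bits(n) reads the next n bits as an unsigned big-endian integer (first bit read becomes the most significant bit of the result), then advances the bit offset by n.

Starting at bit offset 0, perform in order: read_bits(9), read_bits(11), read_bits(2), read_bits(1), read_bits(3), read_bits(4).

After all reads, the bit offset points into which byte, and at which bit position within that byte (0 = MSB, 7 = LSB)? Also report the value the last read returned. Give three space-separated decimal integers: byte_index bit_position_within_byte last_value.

Answer: 3 6 11

Derivation:
Read 1: bits[0:9] width=9 -> value=312 (bin 100111000); offset now 9 = byte 1 bit 1; 23 bits remain
Read 2: bits[9:20] width=11 -> value=1919 (bin 11101111111); offset now 20 = byte 2 bit 4; 12 bits remain
Read 3: bits[20:22] width=2 -> value=3 (bin 11); offset now 22 = byte 2 bit 6; 10 bits remain
Read 4: bits[22:23] width=1 -> value=1 (bin 1); offset now 23 = byte 2 bit 7; 9 bits remain
Read 5: bits[23:26] width=3 -> value=1 (bin 001); offset now 26 = byte 3 bit 2; 6 bits remain
Read 6: bits[26:30] width=4 -> value=11 (bin 1011); offset now 30 = byte 3 bit 6; 2 bits remain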